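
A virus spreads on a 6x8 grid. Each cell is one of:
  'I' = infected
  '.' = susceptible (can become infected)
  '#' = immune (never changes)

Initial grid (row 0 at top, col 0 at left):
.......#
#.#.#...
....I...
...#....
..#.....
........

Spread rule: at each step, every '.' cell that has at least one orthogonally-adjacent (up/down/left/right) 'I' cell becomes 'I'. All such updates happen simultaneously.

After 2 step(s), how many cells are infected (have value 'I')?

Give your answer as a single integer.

Step 0 (initial): 1 infected
Step 1: +3 new -> 4 infected
Step 2: +6 new -> 10 infected

Answer: 10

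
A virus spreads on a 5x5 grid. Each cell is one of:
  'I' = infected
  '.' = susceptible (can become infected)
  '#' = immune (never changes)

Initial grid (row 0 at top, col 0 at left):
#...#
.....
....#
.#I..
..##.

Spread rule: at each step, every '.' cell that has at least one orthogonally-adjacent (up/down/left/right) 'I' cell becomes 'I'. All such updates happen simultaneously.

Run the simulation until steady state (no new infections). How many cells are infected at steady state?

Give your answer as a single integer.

Answer: 19

Derivation:
Step 0 (initial): 1 infected
Step 1: +2 new -> 3 infected
Step 2: +4 new -> 7 infected
Step 3: +5 new -> 12 infected
Step 4: +5 new -> 17 infected
Step 5: +1 new -> 18 infected
Step 6: +1 new -> 19 infected
Step 7: +0 new -> 19 infected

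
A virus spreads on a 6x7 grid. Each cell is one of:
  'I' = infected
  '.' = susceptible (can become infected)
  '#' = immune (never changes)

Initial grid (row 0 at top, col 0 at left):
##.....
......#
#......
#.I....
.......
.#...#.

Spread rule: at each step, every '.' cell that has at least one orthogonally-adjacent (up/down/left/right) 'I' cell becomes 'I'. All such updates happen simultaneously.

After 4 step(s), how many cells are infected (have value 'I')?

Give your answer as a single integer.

Answer: 28

Derivation:
Step 0 (initial): 1 infected
Step 1: +4 new -> 5 infected
Step 2: +7 new -> 12 infected
Step 3: +8 new -> 20 infected
Step 4: +8 new -> 28 infected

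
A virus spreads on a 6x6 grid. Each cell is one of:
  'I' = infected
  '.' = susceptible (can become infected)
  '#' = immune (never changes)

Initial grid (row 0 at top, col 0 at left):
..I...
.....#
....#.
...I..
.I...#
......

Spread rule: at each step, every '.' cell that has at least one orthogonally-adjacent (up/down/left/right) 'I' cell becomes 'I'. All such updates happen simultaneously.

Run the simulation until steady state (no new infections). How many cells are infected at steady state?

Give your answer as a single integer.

Answer: 33

Derivation:
Step 0 (initial): 3 infected
Step 1: +11 new -> 14 infected
Step 2: +12 new -> 26 infected
Step 3: +6 new -> 32 infected
Step 4: +1 new -> 33 infected
Step 5: +0 new -> 33 infected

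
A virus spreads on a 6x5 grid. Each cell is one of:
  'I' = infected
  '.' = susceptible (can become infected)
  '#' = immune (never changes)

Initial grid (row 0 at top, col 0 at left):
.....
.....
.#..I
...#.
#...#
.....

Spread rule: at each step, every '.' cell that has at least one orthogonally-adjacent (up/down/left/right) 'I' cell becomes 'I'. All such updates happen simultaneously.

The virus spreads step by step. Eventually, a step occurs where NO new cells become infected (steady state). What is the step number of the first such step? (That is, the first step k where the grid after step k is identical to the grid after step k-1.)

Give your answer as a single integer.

Answer: 8

Derivation:
Step 0 (initial): 1 infected
Step 1: +3 new -> 4 infected
Step 2: +3 new -> 7 infected
Step 3: +3 new -> 10 infected
Step 4: +4 new -> 14 infected
Step 5: +6 new -> 20 infected
Step 6: +4 new -> 24 infected
Step 7: +2 new -> 26 infected
Step 8: +0 new -> 26 infected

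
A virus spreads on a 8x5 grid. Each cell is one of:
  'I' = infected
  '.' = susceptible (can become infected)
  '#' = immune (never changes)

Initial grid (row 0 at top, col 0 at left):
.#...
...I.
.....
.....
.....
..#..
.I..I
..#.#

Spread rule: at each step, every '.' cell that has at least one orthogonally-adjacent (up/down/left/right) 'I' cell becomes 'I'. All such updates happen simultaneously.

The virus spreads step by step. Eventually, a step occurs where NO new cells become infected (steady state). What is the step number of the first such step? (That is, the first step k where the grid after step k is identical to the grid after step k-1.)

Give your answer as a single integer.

Step 0 (initial): 3 infected
Step 1: +10 new -> 13 infected
Step 2: +12 new -> 25 infected
Step 3: +8 new -> 33 infected
Step 4: +3 new -> 36 infected
Step 5: +0 new -> 36 infected

Answer: 5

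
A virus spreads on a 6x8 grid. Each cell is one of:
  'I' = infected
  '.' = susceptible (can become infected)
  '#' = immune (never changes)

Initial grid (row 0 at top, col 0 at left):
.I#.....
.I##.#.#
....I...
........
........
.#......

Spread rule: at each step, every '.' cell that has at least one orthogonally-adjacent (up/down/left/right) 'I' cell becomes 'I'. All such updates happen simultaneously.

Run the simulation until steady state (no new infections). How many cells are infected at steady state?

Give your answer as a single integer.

Answer: 42

Derivation:
Step 0 (initial): 3 infected
Step 1: +7 new -> 10 infected
Step 2: +8 new -> 18 infected
Step 3: +11 new -> 29 infected
Step 4: +7 new -> 36 infected
Step 5: +5 new -> 41 infected
Step 6: +1 new -> 42 infected
Step 7: +0 new -> 42 infected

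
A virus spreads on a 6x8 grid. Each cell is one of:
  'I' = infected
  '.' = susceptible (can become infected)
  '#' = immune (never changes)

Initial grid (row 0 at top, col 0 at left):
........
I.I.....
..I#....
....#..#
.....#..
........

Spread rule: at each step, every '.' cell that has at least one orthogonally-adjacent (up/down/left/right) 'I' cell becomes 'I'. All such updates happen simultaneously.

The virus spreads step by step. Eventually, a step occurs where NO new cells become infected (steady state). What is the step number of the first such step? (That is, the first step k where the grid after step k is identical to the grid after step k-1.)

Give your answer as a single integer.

Answer: 9

Derivation:
Step 0 (initial): 3 infected
Step 1: +7 new -> 10 infected
Step 2: +7 new -> 17 infected
Step 3: +7 new -> 24 infected
Step 4: +7 new -> 31 infected
Step 5: +5 new -> 36 infected
Step 6: +4 new -> 40 infected
Step 7: +2 new -> 42 infected
Step 8: +2 new -> 44 infected
Step 9: +0 new -> 44 infected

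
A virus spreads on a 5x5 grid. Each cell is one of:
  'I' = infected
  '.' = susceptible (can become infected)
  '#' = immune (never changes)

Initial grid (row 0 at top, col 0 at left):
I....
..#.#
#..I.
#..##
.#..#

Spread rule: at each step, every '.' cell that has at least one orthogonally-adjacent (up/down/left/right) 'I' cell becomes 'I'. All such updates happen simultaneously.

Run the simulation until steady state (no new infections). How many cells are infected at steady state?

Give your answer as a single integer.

Answer: 16

Derivation:
Step 0 (initial): 2 infected
Step 1: +5 new -> 7 infected
Step 2: +5 new -> 12 infected
Step 3: +3 new -> 15 infected
Step 4: +1 new -> 16 infected
Step 5: +0 new -> 16 infected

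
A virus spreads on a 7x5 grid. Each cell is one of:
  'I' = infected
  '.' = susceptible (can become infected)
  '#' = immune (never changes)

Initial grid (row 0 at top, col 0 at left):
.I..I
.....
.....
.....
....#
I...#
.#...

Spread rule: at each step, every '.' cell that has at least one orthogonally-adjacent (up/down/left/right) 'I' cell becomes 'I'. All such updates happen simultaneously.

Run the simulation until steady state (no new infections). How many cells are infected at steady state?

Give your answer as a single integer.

Step 0 (initial): 3 infected
Step 1: +8 new -> 11 infected
Step 2: +8 new -> 19 infected
Step 3: +8 new -> 27 infected
Step 4: +4 new -> 31 infected
Step 5: +1 new -> 32 infected
Step 6: +0 new -> 32 infected

Answer: 32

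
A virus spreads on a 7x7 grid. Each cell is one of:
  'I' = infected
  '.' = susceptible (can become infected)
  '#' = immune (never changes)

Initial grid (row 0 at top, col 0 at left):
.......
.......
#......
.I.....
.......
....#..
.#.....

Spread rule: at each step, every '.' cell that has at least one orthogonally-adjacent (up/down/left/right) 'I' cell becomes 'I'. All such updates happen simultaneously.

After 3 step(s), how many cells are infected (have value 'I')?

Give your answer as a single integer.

Step 0 (initial): 1 infected
Step 1: +4 new -> 5 infected
Step 2: +6 new -> 11 infected
Step 3: +8 new -> 19 infected

Answer: 19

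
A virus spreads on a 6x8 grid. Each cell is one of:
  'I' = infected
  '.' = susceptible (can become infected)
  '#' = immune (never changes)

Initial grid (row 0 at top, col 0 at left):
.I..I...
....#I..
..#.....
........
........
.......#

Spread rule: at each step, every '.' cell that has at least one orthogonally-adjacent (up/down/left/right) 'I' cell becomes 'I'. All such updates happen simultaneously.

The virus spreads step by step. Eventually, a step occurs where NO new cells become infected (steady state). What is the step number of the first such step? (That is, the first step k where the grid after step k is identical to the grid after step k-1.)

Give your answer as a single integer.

Answer: 7

Derivation:
Step 0 (initial): 3 infected
Step 1: +7 new -> 10 infected
Step 2: +9 new -> 19 infected
Step 3: +8 new -> 27 infected
Step 4: +8 new -> 35 infected
Step 5: +7 new -> 42 infected
Step 6: +3 new -> 45 infected
Step 7: +0 new -> 45 infected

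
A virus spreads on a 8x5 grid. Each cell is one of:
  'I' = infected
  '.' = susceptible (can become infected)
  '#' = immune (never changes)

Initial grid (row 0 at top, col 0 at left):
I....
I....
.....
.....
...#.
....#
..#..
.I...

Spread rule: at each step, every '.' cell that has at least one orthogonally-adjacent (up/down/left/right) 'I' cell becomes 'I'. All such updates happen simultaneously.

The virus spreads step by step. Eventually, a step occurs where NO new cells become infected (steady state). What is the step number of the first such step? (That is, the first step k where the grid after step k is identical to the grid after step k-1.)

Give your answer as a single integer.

Answer: 8

Derivation:
Step 0 (initial): 3 infected
Step 1: +6 new -> 9 infected
Step 2: +7 new -> 16 infected
Step 3: +10 new -> 26 infected
Step 4: +7 new -> 33 infected
Step 5: +2 new -> 35 infected
Step 6: +1 new -> 36 infected
Step 7: +1 new -> 37 infected
Step 8: +0 new -> 37 infected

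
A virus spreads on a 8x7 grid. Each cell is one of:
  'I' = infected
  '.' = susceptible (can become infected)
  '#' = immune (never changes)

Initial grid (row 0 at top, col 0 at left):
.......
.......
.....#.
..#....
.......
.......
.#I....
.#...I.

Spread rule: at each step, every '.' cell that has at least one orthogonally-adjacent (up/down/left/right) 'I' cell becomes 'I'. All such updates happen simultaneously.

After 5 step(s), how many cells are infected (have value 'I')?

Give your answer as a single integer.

Answer: 34

Derivation:
Step 0 (initial): 2 infected
Step 1: +6 new -> 8 infected
Step 2: +7 new -> 15 infected
Step 3: +6 new -> 21 infected
Step 4: +7 new -> 28 infected
Step 5: +6 new -> 34 infected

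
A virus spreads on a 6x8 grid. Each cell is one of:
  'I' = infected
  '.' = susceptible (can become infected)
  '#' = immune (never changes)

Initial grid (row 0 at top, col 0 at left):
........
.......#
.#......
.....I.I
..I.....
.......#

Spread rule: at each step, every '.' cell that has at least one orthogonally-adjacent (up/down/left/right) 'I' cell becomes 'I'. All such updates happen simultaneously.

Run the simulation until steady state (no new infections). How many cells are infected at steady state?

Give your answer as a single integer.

Answer: 45

Derivation:
Step 0 (initial): 3 infected
Step 1: +10 new -> 13 infected
Step 2: +12 new -> 25 infected
Step 3: +9 new -> 34 infected
Step 4: +6 new -> 40 infected
Step 5: +4 new -> 44 infected
Step 6: +1 new -> 45 infected
Step 7: +0 new -> 45 infected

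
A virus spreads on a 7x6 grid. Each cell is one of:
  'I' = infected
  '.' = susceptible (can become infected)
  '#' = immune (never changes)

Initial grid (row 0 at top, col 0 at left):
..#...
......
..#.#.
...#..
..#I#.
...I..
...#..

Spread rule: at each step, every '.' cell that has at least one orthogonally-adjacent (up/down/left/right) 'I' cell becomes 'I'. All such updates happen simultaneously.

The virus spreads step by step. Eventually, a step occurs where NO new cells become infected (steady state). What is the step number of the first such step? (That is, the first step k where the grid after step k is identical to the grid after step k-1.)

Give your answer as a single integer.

Step 0 (initial): 2 infected
Step 1: +2 new -> 4 infected
Step 2: +4 new -> 8 infected
Step 3: +5 new -> 13 infected
Step 4: +4 new -> 17 infected
Step 5: +5 new -> 22 infected
Step 6: +3 new -> 25 infected
Step 7: +5 new -> 30 infected
Step 8: +3 new -> 33 infected
Step 9: +2 new -> 35 infected
Step 10: +0 new -> 35 infected

Answer: 10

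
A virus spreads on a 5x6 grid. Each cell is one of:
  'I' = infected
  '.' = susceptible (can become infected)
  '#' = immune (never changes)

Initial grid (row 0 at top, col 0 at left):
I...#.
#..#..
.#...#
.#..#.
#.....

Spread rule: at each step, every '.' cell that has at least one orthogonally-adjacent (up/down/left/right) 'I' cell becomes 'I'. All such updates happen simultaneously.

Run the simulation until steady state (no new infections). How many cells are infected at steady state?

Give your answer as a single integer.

Step 0 (initial): 1 infected
Step 1: +1 new -> 2 infected
Step 2: +2 new -> 4 infected
Step 3: +2 new -> 6 infected
Step 4: +1 new -> 7 infected
Step 5: +2 new -> 9 infected
Step 6: +3 new -> 12 infected
Step 7: +3 new -> 15 infected
Step 8: +2 new -> 17 infected
Step 9: +2 new -> 19 infected
Step 10: +1 new -> 20 infected
Step 11: +0 new -> 20 infected

Answer: 20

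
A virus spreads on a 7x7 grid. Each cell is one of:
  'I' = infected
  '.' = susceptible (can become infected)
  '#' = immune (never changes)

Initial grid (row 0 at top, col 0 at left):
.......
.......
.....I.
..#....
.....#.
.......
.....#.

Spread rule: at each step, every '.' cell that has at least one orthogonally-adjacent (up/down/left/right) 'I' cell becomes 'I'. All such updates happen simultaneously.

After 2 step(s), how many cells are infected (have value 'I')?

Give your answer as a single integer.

Step 0 (initial): 1 infected
Step 1: +4 new -> 5 infected
Step 2: +6 new -> 11 infected

Answer: 11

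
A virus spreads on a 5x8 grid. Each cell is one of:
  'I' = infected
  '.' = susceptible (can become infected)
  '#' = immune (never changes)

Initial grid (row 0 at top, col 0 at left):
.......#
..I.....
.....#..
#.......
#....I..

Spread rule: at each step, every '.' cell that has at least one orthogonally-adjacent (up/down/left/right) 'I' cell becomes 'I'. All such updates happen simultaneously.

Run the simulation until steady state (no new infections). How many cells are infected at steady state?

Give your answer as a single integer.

Step 0 (initial): 2 infected
Step 1: +7 new -> 9 infected
Step 2: +11 new -> 20 infected
Step 3: +10 new -> 30 infected
Step 4: +4 new -> 34 infected
Step 5: +2 new -> 36 infected
Step 6: +0 new -> 36 infected

Answer: 36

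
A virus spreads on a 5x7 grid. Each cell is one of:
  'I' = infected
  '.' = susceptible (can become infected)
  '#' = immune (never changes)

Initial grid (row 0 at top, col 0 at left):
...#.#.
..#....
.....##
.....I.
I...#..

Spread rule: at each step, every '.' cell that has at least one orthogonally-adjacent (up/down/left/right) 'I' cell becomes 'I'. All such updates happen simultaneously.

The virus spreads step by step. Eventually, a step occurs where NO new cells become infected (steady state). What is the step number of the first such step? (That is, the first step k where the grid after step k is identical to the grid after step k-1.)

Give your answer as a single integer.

Step 0 (initial): 2 infected
Step 1: +5 new -> 7 infected
Step 2: +6 new -> 13 infected
Step 3: +6 new -> 19 infected
Step 4: +6 new -> 25 infected
Step 5: +2 new -> 27 infected
Step 6: +2 new -> 29 infected
Step 7: +0 new -> 29 infected

Answer: 7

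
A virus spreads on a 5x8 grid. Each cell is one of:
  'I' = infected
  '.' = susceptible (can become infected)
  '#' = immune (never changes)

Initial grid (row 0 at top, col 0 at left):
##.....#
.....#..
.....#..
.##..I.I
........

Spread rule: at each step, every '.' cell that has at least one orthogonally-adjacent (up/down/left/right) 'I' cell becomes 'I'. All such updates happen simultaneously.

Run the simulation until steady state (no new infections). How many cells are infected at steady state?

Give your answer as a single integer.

Step 0 (initial): 2 infected
Step 1: +5 new -> 7 infected
Step 2: +6 new -> 13 infected
Step 3: +4 new -> 17 infected
Step 4: +5 new -> 22 infected
Step 5: +5 new -> 27 infected
Step 6: +4 new -> 31 infected
Step 7: +2 new -> 33 infected
Step 8: +0 new -> 33 infected

Answer: 33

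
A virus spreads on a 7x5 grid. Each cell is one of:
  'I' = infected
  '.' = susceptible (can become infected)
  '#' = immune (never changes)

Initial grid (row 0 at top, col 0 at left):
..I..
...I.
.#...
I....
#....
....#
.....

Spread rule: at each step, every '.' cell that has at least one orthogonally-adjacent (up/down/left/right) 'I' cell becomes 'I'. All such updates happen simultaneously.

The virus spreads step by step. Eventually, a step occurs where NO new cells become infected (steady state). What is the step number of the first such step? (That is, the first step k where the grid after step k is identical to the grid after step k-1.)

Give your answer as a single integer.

Step 0 (initial): 3 infected
Step 1: +7 new -> 10 infected
Step 2: +9 new -> 19 infected
Step 3: +4 new -> 23 infected
Step 4: +5 new -> 28 infected
Step 5: +3 new -> 31 infected
Step 6: +1 new -> 32 infected
Step 7: +0 new -> 32 infected

Answer: 7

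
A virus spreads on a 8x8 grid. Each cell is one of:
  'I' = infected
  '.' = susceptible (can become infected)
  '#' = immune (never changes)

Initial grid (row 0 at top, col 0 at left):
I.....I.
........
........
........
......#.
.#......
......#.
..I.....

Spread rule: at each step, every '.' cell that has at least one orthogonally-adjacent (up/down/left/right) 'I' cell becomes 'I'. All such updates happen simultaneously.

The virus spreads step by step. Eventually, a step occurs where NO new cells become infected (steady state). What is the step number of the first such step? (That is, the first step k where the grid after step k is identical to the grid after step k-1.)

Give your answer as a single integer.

Answer: 7

Derivation:
Step 0 (initial): 3 infected
Step 1: +8 new -> 11 infected
Step 2: +12 new -> 23 infected
Step 3: +13 new -> 36 infected
Step 4: +14 new -> 50 infected
Step 5: +8 new -> 58 infected
Step 6: +3 new -> 61 infected
Step 7: +0 new -> 61 infected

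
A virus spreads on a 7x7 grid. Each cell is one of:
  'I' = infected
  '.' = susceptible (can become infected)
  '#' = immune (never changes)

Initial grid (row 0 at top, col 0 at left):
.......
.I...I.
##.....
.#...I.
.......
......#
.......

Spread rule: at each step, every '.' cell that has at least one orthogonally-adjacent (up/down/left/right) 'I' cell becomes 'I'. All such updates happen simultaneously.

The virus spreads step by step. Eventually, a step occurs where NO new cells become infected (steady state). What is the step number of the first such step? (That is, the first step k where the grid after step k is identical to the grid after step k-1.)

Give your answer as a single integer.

Step 0 (initial): 3 infected
Step 1: +10 new -> 13 infected
Step 2: +12 new -> 25 infected
Step 3: +6 new -> 31 infected
Step 4: +4 new -> 35 infected
Step 5: +3 new -> 38 infected
Step 6: +3 new -> 41 infected
Step 7: +3 new -> 44 infected
Step 8: +1 new -> 45 infected
Step 9: +0 new -> 45 infected

Answer: 9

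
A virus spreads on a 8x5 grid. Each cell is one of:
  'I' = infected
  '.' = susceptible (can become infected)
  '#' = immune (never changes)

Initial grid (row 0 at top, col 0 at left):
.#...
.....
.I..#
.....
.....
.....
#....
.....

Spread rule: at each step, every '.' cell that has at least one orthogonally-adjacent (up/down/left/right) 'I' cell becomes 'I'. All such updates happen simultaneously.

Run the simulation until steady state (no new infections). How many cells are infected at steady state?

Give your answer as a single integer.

Step 0 (initial): 1 infected
Step 1: +4 new -> 5 infected
Step 2: +6 new -> 11 infected
Step 3: +7 new -> 18 infected
Step 4: +7 new -> 25 infected
Step 5: +5 new -> 30 infected
Step 6: +4 new -> 34 infected
Step 7: +2 new -> 36 infected
Step 8: +1 new -> 37 infected
Step 9: +0 new -> 37 infected

Answer: 37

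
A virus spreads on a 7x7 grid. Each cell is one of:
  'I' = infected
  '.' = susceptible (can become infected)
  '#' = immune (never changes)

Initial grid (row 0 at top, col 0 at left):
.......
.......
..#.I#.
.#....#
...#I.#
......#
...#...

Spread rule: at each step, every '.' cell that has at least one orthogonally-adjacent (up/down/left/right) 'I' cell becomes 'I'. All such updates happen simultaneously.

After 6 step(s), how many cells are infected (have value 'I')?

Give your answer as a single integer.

Answer: 40

Derivation:
Step 0 (initial): 2 infected
Step 1: +5 new -> 7 infected
Step 2: +8 new -> 15 infected
Step 3: +7 new -> 22 infected
Step 4: +8 new -> 30 infected
Step 5: +6 new -> 36 infected
Step 6: +4 new -> 40 infected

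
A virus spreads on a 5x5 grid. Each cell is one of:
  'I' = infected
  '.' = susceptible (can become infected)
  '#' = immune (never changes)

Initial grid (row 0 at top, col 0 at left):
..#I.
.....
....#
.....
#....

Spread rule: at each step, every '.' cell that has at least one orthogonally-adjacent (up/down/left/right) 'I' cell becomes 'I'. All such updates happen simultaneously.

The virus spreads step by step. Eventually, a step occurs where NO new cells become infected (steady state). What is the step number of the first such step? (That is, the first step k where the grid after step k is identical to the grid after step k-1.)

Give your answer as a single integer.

Step 0 (initial): 1 infected
Step 1: +2 new -> 3 infected
Step 2: +3 new -> 6 infected
Step 3: +3 new -> 9 infected
Step 4: +6 new -> 15 infected
Step 5: +5 new -> 20 infected
Step 6: +2 new -> 22 infected
Step 7: +0 new -> 22 infected

Answer: 7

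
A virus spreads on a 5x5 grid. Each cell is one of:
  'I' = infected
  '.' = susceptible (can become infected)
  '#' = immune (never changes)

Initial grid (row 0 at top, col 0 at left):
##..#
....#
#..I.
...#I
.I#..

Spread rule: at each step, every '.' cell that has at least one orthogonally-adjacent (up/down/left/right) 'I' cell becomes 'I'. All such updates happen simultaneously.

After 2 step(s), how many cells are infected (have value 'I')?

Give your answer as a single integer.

Step 0 (initial): 3 infected
Step 1: +6 new -> 9 infected
Step 2: +6 new -> 15 infected

Answer: 15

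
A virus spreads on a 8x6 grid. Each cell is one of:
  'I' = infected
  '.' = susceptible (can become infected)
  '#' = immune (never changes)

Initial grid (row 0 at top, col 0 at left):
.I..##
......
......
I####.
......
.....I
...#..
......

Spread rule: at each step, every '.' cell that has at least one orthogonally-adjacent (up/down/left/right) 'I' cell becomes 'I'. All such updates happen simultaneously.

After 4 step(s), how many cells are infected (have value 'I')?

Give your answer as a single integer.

Step 0 (initial): 3 infected
Step 1: +8 new -> 11 infected
Step 2: +11 new -> 22 infected
Step 3: +9 new -> 31 infected
Step 4: +8 new -> 39 infected

Answer: 39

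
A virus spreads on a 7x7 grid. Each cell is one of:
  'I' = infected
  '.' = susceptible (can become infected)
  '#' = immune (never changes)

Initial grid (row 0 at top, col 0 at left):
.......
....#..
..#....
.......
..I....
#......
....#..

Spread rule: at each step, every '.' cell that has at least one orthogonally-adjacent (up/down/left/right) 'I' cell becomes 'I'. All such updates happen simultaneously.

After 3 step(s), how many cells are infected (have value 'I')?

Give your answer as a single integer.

Step 0 (initial): 1 infected
Step 1: +4 new -> 5 infected
Step 2: +7 new -> 12 infected
Step 3: +8 new -> 20 infected

Answer: 20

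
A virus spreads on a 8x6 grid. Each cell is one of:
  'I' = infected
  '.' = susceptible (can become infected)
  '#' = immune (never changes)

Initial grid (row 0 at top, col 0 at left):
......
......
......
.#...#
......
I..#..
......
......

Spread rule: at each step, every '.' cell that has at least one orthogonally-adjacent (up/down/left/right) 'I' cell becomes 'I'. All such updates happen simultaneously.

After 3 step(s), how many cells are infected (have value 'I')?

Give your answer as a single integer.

Step 0 (initial): 1 infected
Step 1: +3 new -> 4 infected
Step 2: +5 new -> 9 infected
Step 3: +4 new -> 13 infected

Answer: 13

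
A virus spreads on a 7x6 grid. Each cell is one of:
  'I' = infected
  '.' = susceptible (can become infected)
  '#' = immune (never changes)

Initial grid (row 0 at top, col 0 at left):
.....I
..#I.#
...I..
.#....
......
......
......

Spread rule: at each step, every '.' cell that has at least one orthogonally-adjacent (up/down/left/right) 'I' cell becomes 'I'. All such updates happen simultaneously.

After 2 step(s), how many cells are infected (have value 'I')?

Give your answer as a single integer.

Step 0 (initial): 3 infected
Step 1: +6 new -> 9 infected
Step 2: +6 new -> 15 infected

Answer: 15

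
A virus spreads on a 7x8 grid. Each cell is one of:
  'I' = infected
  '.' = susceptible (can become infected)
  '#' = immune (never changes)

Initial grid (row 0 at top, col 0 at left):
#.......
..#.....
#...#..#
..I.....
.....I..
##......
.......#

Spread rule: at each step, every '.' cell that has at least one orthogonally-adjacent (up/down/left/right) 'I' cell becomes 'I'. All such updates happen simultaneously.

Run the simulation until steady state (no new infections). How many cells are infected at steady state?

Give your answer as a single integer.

Answer: 48

Derivation:
Step 0 (initial): 2 infected
Step 1: +8 new -> 10 infected
Step 2: +13 new -> 23 infected
Step 3: +11 new -> 34 infected
Step 4: +8 new -> 42 infected
Step 5: +5 new -> 47 infected
Step 6: +1 new -> 48 infected
Step 7: +0 new -> 48 infected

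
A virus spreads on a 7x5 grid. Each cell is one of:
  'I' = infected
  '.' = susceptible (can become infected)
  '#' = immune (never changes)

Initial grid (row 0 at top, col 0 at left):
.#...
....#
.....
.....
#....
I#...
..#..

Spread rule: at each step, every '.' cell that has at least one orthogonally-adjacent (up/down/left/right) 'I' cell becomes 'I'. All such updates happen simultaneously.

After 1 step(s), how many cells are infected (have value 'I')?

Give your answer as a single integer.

Step 0 (initial): 1 infected
Step 1: +1 new -> 2 infected

Answer: 2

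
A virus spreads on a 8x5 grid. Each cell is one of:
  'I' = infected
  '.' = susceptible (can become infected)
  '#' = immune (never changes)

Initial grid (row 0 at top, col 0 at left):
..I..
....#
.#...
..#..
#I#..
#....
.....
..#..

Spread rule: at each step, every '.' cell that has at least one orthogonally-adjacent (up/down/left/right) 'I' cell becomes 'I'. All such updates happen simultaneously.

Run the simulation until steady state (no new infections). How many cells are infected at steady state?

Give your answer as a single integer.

Step 0 (initial): 2 infected
Step 1: +5 new -> 7 infected
Step 2: +8 new -> 15 infected
Step 3: +7 new -> 22 infected
Step 4: +6 new -> 28 infected
Step 5: +4 new -> 32 infected
Step 6: +1 new -> 33 infected
Step 7: +0 new -> 33 infected

Answer: 33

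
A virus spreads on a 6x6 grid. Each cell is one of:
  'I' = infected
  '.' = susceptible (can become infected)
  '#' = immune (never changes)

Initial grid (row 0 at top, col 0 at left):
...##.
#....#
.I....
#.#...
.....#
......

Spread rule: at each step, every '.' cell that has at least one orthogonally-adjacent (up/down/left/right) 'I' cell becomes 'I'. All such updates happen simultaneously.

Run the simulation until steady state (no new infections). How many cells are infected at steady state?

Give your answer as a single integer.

Step 0 (initial): 1 infected
Step 1: +4 new -> 5 infected
Step 2: +4 new -> 9 infected
Step 3: +8 new -> 17 infected
Step 4: +6 new -> 23 infected
Step 5: +3 new -> 26 infected
Step 6: +1 new -> 27 infected
Step 7: +1 new -> 28 infected
Step 8: +0 new -> 28 infected

Answer: 28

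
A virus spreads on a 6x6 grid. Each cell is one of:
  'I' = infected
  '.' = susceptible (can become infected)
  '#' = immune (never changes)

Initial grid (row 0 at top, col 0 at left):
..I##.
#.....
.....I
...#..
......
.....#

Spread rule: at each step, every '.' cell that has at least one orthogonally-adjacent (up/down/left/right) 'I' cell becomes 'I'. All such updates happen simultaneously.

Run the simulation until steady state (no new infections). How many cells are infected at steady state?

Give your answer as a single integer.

Answer: 31

Derivation:
Step 0 (initial): 2 infected
Step 1: +5 new -> 7 infected
Step 2: +9 new -> 16 infected
Step 3: +3 new -> 19 infected
Step 4: +5 new -> 24 infected
Step 5: +4 new -> 28 infected
Step 6: +2 new -> 30 infected
Step 7: +1 new -> 31 infected
Step 8: +0 new -> 31 infected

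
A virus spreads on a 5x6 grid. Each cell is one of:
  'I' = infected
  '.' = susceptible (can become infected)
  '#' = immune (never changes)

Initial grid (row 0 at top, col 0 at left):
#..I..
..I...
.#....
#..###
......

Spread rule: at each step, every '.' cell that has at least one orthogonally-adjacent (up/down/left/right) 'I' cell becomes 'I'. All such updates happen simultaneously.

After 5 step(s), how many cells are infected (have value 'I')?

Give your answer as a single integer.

Step 0 (initial): 2 infected
Step 1: +5 new -> 7 infected
Step 2: +6 new -> 13 infected
Step 3: +5 new -> 18 infected
Step 4: +3 new -> 21 infected
Step 5: +2 new -> 23 infected

Answer: 23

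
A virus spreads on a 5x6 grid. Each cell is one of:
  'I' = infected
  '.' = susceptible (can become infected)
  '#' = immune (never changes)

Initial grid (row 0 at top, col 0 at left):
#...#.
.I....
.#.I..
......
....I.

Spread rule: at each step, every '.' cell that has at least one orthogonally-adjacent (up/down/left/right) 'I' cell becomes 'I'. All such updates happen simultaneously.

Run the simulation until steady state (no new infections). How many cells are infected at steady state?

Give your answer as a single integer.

Step 0 (initial): 3 infected
Step 1: +10 new -> 13 infected
Step 2: +8 new -> 21 infected
Step 3: +4 new -> 25 infected
Step 4: +2 new -> 27 infected
Step 5: +0 new -> 27 infected

Answer: 27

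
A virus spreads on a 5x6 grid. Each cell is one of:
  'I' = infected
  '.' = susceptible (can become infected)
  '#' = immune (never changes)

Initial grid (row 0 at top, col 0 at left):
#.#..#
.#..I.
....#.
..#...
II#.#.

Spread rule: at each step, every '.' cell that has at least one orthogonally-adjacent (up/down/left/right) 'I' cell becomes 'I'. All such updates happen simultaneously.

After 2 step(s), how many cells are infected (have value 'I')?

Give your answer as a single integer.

Step 0 (initial): 3 infected
Step 1: +5 new -> 8 infected
Step 2: +6 new -> 14 infected

Answer: 14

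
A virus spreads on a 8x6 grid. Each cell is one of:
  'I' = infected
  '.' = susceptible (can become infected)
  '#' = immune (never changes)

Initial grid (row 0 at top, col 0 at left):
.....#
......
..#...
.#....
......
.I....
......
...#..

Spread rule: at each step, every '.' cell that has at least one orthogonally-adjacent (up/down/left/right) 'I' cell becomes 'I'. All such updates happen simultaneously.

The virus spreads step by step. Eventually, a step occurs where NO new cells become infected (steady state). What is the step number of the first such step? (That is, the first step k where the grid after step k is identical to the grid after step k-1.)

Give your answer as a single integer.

Answer: 9

Derivation:
Step 0 (initial): 1 infected
Step 1: +4 new -> 5 infected
Step 2: +6 new -> 11 infected
Step 3: +7 new -> 18 infected
Step 4: +5 new -> 23 infected
Step 5: +7 new -> 30 infected
Step 6: +6 new -> 36 infected
Step 7: +5 new -> 41 infected
Step 8: +3 new -> 44 infected
Step 9: +0 new -> 44 infected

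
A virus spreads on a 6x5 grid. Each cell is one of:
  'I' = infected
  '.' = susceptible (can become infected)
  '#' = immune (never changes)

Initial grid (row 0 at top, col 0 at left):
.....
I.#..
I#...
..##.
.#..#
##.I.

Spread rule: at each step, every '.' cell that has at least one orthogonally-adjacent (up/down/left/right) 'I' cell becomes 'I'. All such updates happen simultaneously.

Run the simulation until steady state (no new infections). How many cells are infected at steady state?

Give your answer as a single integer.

Answer: 22

Derivation:
Step 0 (initial): 3 infected
Step 1: +6 new -> 9 infected
Step 2: +4 new -> 13 infected
Step 3: +1 new -> 14 infected
Step 4: +1 new -> 15 infected
Step 5: +2 new -> 17 infected
Step 6: +2 new -> 19 infected
Step 7: +2 new -> 21 infected
Step 8: +1 new -> 22 infected
Step 9: +0 new -> 22 infected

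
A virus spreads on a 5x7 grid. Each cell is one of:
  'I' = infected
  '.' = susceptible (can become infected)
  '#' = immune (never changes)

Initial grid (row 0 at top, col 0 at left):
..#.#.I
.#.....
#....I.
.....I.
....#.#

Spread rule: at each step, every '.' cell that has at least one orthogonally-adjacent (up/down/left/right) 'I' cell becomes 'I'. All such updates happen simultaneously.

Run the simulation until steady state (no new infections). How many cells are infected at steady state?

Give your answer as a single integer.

Answer: 26

Derivation:
Step 0 (initial): 3 infected
Step 1: +8 new -> 11 infected
Step 2: +3 new -> 14 infected
Step 3: +4 new -> 18 infected
Step 4: +5 new -> 23 infected
Step 5: +2 new -> 25 infected
Step 6: +1 new -> 26 infected
Step 7: +0 new -> 26 infected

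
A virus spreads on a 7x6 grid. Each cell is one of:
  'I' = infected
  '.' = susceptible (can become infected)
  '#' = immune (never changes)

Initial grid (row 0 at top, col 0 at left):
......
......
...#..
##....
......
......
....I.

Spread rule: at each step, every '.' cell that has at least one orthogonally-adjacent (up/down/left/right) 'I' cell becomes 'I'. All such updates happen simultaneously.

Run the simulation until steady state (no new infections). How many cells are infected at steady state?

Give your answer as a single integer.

Answer: 39

Derivation:
Step 0 (initial): 1 infected
Step 1: +3 new -> 4 infected
Step 2: +4 new -> 8 infected
Step 3: +5 new -> 13 infected
Step 4: +6 new -> 19 infected
Step 5: +5 new -> 24 infected
Step 6: +5 new -> 29 infected
Step 7: +4 new -> 33 infected
Step 8: +3 new -> 36 infected
Step 9: +2 new -> 38 infected
Step 10: +1 new -> 39 infected
Step 11: +0 new -> 39 infected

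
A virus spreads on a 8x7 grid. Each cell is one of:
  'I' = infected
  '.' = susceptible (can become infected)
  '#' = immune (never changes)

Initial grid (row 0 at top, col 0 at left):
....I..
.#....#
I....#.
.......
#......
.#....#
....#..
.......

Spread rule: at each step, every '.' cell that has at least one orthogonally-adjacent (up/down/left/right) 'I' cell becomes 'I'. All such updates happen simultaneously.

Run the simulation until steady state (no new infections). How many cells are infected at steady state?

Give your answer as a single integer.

Answer: 49

Derivation:
Step 0 (initial): 2 infected
Step 1: +6 new -> 8 infected
Step 2: +8 new -> 16 infected
Step 3: +6 new -> 22 infected
Step 4: +4 new -> 26 infected
Step 5: +5 new -> 31 infected
Step 6: +5 new -> 36 infected
Step 7: +4 new -> 40 infected
Step 8: +5 new -> 45 infected
Step 9: +4 new -> 49 infected
Step 10: +0 new -> 49 infected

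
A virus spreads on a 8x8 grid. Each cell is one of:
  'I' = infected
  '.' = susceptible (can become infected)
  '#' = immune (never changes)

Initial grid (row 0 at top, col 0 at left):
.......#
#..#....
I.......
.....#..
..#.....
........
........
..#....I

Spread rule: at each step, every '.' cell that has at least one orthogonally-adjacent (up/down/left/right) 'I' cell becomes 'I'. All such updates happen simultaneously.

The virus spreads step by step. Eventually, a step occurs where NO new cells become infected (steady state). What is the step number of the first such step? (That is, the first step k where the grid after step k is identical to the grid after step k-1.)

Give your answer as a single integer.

Step 0 (initial): 2 infected
Step 1: +4 new -> 6 infected
Step 2: +7 new -> 13 infected
Step 3: +10 new -> 23 infected
Step 4: +11 new -> 34 infected
Step 5: +13 new -> 47 infected
Step 6: +8 new -> 55 infected
Step 7: +2 new -> 57 infected
Step 8: +1 new -> 58 infected
Step 9: +0 new -> 58 infected

Answer: 9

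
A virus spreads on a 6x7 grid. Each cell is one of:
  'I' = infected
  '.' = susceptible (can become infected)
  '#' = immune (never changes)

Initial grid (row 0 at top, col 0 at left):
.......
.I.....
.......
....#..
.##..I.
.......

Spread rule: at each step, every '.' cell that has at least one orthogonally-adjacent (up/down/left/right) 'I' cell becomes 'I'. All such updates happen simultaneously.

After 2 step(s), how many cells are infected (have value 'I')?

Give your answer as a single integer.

Answer: 21

Derivation:
Step 0 (initial): 2 infected
Step 1: +8 new -> 10 infected
Step 2: +11 new -> 21 infected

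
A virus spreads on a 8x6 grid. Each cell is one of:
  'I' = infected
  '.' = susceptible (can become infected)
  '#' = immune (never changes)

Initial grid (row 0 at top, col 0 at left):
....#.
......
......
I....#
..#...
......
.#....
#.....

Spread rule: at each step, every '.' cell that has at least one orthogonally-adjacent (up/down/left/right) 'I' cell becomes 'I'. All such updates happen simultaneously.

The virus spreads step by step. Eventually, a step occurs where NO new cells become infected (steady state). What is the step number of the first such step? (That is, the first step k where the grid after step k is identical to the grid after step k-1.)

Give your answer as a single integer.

Answer: 10

Derivation:
Step 0 (initial): 1 infected
Step 1: +3 new -> 4 infected
Step 2: +5 new -> 9 infected
Step 3: +6 new -> 15 infected
Step 4: +6 new -> 21 infected
Step 5: +6 new -> 27 infected
Step 6: +7 new -> 34 infected
Step 7: +5 new -> 39 infected
Step 8: +3 new -> 42 infected
Step 9: +1 new -> 43 infected
Step 10: +0 new -> 43 infected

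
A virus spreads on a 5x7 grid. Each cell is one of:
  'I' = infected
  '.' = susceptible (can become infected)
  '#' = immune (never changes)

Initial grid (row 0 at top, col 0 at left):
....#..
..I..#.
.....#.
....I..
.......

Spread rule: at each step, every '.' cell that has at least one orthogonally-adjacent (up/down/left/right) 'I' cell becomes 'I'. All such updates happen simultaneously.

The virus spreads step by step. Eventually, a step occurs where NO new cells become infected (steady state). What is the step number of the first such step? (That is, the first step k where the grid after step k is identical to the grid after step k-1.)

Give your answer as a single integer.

Answer: 7

Derivation:
Step 0 (initial): 2 infected
Step 1: +8 new -> 10 infected
Step 2: +10 new -> 20 infected
Step 3: +6 new -> 26 infected
Step 4: +3 new -> 29 infected
Step 5: +2 new -> 31 infected
Step 6: +1 new -> 32 infected
Step 7: +0 new -> 32 infected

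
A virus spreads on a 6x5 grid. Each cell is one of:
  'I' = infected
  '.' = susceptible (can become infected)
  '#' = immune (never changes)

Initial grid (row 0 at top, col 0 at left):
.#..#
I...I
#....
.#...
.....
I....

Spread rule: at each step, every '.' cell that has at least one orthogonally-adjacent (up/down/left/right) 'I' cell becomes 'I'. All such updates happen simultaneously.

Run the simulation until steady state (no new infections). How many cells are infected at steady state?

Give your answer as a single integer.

Step 0 (initial): 3 infected
Step 1: +6 new -> 9 infected
Step 2: +8 new -> 17 infected
Step 3: +6 new -> 23 infected
Step 4: +3 new -> 26 infected
Step 5: +0 new -> 26 infected

Answer: 26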